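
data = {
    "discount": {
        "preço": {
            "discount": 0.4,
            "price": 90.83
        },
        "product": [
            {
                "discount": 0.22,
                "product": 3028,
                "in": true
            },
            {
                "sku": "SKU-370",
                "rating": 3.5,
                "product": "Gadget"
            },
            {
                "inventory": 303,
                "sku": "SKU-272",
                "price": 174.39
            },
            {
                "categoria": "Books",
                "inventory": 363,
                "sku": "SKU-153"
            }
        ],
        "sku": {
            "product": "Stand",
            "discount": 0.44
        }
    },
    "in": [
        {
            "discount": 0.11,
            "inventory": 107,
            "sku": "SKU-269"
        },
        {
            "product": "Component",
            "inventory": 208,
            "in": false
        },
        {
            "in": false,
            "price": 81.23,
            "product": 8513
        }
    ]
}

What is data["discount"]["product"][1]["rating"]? 3.5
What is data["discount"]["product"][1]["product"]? "Gadget"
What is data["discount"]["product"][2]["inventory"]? 303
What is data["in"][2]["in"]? False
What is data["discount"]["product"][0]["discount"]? 0.22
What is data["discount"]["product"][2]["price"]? 174.39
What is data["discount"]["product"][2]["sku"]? "SKU-272"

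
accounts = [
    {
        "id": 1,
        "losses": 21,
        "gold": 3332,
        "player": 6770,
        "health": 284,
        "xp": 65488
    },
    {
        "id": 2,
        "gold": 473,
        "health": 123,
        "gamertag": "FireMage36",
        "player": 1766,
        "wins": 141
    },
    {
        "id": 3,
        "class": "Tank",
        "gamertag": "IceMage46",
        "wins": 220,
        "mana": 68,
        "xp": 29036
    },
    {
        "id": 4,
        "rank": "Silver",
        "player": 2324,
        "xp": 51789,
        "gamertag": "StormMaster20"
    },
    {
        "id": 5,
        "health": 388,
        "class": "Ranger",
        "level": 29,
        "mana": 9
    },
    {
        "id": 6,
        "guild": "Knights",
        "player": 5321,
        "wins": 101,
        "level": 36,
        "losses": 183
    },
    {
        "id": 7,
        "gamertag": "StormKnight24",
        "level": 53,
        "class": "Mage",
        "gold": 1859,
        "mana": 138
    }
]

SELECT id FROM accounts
[1, 2, 3, 4, 5, 6, 7]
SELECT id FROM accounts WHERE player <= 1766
[2]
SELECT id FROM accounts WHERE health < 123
[]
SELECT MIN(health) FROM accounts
123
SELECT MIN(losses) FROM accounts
21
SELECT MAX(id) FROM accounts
7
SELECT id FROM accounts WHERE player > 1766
[1, 4, 6]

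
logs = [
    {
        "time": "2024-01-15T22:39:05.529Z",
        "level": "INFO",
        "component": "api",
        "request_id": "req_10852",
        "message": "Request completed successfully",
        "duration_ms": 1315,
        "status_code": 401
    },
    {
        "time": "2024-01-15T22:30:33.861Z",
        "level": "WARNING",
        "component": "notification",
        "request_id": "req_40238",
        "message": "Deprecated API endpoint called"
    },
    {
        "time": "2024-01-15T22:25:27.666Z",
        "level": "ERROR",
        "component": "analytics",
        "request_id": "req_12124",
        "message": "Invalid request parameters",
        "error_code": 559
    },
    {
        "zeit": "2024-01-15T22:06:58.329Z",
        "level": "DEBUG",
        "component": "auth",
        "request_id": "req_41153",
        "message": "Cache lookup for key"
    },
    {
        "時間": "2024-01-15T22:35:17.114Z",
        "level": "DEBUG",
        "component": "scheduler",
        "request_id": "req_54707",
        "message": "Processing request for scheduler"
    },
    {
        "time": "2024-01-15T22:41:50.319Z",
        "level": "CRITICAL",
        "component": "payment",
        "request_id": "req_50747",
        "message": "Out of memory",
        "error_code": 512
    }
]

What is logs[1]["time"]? "2024-01-15T22:30:33.861Z"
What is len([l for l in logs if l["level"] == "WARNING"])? 1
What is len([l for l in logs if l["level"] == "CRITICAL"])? 1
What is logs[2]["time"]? "2024-01-15T22:25:27.666Z"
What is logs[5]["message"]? "Out of memory"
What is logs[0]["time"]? "2024-01-15T22:39:05.529Z"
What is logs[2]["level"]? "ERROR"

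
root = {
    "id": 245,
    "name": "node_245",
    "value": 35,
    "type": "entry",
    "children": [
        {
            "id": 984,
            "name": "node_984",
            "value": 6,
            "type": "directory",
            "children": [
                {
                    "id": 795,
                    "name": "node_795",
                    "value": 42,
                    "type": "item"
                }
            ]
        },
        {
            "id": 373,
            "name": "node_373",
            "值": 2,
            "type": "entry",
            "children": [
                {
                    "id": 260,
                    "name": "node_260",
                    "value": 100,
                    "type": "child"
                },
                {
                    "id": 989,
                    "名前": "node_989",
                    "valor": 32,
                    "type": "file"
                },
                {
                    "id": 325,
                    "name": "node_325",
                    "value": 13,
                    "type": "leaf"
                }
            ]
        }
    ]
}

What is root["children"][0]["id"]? 984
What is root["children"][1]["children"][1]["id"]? 989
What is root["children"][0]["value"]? 6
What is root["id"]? 245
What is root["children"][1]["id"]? 373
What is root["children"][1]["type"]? "entry"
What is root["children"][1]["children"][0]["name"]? "node_260"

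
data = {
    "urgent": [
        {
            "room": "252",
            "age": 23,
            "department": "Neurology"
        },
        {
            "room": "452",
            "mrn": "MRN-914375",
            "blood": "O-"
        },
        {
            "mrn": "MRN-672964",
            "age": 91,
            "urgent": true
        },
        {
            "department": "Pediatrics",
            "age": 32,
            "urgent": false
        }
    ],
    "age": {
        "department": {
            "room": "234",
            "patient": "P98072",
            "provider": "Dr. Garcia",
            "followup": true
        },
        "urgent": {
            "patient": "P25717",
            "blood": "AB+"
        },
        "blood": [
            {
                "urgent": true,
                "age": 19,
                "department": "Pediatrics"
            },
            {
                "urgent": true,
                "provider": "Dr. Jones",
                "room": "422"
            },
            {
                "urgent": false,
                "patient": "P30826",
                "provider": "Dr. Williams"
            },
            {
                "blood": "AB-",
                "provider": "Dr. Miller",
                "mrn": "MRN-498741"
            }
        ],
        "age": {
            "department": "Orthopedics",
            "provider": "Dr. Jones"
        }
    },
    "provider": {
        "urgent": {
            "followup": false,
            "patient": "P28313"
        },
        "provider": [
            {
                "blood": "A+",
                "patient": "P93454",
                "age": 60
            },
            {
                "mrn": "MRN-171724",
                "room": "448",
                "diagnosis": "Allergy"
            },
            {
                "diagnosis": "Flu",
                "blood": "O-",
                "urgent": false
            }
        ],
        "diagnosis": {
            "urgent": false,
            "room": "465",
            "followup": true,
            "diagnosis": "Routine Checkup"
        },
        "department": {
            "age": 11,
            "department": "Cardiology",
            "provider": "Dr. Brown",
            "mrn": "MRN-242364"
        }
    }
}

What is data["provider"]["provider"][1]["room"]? "448"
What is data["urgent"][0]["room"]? "252"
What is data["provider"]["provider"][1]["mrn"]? "MRN-171724"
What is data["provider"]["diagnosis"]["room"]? "465"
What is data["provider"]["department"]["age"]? 11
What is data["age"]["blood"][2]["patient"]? "P30826"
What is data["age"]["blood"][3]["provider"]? "Dr. Miller"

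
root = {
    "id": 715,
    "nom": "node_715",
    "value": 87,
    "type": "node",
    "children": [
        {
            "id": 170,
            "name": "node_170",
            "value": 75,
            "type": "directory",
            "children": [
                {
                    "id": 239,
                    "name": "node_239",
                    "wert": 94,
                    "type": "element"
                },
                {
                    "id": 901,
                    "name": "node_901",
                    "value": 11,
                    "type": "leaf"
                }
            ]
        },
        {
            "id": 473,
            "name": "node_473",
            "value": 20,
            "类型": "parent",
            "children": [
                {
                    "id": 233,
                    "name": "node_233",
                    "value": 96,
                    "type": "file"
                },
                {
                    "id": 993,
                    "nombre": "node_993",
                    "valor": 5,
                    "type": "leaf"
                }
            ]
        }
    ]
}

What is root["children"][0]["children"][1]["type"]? "leaf"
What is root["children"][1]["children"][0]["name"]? "node_233"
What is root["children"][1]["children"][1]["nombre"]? "node_993"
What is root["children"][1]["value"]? 20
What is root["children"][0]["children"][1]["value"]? 11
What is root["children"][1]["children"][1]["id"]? 993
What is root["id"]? 715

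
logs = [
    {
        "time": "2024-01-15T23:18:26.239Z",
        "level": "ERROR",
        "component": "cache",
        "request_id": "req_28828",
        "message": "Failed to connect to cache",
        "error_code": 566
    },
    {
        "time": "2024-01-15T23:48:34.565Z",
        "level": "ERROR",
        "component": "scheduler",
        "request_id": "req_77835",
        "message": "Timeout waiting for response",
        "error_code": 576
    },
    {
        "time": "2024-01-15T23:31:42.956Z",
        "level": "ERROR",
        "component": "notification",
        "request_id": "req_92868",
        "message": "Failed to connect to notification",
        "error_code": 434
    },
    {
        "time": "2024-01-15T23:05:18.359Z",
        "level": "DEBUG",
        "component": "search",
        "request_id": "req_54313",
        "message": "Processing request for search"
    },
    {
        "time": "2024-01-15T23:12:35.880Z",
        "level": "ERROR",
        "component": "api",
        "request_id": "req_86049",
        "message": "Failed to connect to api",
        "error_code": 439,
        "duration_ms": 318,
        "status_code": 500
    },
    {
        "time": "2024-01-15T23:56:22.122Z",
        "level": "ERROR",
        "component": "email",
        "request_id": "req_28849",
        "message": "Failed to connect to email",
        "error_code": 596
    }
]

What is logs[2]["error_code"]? 434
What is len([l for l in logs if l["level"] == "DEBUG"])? 1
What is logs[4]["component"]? "api"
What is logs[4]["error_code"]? 439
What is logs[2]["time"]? "2024-01-15T23:31:42.956Z"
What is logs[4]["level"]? "ERROR"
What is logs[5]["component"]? "email"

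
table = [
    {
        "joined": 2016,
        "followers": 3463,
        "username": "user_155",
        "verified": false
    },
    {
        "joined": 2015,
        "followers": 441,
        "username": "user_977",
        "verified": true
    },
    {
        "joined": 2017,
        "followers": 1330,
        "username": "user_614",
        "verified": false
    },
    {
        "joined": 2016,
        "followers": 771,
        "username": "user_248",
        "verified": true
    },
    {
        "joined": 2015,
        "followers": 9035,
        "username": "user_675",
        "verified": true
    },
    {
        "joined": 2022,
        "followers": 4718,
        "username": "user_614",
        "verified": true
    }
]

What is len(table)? 6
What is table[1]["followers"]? 441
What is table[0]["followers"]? 3463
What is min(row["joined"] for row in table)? 2015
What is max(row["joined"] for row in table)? 2022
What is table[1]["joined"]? 2015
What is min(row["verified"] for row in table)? False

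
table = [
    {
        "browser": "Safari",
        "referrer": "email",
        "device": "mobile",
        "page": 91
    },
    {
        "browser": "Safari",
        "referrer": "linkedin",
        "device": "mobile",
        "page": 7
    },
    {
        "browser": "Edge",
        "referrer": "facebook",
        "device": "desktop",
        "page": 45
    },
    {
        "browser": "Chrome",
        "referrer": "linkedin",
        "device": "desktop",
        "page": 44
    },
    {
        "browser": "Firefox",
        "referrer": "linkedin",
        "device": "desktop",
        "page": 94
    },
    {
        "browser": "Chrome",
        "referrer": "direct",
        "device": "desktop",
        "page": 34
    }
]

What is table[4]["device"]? "desktop"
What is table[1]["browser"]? "Safari"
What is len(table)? 6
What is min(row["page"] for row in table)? 7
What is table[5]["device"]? "desktop"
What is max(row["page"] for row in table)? 94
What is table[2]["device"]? "desktop"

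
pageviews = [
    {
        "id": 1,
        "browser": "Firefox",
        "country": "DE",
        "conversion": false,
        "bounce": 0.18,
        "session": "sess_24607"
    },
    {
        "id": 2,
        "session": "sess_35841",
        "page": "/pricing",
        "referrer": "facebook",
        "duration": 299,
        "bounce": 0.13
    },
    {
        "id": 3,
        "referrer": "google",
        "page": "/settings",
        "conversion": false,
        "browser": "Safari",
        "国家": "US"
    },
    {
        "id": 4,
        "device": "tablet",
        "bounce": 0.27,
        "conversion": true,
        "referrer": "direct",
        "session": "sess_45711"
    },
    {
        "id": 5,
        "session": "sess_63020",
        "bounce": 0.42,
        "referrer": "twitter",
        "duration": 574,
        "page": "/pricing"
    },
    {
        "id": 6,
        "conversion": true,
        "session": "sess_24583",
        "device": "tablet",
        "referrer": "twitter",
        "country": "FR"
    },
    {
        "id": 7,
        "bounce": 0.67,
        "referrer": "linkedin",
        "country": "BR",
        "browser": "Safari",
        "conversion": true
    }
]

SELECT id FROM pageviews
[1, 2, 3, 4, 5, 6, 7]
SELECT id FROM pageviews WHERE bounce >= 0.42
[5, 7]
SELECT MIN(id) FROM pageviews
1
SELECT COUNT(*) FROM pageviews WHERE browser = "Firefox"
1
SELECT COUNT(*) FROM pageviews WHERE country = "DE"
1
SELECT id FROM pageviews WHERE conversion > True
[]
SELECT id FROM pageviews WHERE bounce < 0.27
[1, 2]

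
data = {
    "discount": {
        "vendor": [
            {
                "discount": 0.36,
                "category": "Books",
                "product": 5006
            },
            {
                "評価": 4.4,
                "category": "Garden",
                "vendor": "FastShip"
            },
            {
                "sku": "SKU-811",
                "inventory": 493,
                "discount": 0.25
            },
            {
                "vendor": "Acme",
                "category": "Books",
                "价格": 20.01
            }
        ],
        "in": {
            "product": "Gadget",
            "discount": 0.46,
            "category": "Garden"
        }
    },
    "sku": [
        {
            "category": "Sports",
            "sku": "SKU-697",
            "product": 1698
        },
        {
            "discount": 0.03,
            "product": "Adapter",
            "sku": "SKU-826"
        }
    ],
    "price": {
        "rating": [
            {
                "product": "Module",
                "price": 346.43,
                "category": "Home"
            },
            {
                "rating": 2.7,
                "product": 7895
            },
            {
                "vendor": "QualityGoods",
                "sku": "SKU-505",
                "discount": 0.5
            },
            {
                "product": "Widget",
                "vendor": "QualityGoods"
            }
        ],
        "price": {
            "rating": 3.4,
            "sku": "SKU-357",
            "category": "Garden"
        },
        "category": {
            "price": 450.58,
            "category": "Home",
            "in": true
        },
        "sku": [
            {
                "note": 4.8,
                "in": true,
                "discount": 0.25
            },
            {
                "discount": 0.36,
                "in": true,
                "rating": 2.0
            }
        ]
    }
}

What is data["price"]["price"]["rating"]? 3.4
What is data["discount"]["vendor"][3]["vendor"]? "Acme"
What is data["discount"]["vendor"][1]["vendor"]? "FastShip"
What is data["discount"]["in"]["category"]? "Garden"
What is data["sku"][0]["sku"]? "SKU-697"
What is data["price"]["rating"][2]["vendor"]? "QualityGoods"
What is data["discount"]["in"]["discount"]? 0.46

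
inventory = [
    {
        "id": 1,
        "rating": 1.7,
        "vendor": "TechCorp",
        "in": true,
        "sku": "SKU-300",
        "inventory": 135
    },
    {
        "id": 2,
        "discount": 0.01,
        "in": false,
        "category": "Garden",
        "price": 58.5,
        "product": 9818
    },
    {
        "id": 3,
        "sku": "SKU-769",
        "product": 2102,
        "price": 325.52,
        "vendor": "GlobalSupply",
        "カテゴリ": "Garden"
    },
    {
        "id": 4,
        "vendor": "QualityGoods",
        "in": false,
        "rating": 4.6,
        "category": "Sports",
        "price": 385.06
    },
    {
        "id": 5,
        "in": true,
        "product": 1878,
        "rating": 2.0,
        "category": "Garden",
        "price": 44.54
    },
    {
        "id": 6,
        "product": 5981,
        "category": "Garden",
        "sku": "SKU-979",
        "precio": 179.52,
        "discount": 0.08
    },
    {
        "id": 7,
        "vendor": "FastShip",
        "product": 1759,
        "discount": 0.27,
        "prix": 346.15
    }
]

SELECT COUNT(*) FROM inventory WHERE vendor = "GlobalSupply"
1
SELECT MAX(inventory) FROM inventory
135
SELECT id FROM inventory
[1, 2, 3, 4, 5, 6, 7]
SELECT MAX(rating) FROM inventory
4.6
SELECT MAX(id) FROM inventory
7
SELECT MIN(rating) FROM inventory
1.7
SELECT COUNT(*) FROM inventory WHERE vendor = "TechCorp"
1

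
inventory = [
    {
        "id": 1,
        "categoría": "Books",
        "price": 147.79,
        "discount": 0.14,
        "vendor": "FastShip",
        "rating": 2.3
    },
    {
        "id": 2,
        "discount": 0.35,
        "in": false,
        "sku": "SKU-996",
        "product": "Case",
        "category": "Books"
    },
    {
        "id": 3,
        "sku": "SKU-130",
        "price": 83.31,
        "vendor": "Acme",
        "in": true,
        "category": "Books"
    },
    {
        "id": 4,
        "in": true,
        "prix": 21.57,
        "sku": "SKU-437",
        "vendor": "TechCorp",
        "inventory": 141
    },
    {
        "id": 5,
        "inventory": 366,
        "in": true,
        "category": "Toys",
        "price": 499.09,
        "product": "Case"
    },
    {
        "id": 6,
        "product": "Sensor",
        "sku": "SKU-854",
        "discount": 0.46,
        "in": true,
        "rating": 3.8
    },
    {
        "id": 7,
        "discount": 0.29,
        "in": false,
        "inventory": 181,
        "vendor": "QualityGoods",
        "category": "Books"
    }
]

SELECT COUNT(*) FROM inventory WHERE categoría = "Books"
1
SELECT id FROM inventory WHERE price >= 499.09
[5]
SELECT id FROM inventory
[1, 2, 3, 4, 5, 6, 7]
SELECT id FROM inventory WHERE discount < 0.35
[1, 7]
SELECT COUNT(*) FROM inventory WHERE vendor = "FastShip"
1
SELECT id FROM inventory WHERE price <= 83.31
[3]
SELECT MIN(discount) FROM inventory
0.14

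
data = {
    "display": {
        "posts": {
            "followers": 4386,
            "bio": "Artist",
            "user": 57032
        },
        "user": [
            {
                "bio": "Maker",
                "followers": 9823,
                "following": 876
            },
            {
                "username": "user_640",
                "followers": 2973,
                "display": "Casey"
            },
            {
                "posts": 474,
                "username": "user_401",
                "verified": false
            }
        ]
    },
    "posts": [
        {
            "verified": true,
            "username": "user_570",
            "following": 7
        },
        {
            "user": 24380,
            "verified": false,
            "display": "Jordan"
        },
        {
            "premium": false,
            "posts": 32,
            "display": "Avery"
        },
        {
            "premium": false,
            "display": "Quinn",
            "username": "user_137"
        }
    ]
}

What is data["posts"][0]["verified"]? True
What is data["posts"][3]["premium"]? False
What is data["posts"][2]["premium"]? False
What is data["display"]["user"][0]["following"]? 876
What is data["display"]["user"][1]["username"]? "user_640"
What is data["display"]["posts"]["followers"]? 4386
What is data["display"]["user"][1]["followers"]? 2973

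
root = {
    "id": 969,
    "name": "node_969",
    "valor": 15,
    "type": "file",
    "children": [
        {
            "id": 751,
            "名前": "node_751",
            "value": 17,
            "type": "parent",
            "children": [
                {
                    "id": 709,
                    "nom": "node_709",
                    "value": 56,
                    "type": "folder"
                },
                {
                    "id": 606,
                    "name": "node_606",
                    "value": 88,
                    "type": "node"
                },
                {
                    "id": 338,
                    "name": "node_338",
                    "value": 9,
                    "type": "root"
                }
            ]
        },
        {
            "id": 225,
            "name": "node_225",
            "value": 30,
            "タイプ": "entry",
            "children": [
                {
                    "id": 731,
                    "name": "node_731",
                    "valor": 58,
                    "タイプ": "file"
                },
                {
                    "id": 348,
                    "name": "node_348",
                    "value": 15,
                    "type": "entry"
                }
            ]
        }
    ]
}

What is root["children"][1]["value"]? 30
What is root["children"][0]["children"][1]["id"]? 606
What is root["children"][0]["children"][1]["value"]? 88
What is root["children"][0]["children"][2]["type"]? "root"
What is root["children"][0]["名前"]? "node_751"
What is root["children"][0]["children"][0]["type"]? "folder"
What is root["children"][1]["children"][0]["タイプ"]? "file"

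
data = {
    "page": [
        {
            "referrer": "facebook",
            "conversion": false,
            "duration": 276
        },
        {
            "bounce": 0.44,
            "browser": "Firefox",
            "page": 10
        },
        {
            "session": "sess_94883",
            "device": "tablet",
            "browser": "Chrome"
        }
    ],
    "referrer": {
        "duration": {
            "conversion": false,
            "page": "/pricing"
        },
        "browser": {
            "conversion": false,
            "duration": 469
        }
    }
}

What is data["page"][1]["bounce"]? 0.44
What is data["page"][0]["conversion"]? False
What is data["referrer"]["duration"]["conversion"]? False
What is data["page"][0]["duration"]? 276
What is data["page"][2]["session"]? "sess_94883"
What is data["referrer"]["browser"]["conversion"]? False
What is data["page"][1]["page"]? 10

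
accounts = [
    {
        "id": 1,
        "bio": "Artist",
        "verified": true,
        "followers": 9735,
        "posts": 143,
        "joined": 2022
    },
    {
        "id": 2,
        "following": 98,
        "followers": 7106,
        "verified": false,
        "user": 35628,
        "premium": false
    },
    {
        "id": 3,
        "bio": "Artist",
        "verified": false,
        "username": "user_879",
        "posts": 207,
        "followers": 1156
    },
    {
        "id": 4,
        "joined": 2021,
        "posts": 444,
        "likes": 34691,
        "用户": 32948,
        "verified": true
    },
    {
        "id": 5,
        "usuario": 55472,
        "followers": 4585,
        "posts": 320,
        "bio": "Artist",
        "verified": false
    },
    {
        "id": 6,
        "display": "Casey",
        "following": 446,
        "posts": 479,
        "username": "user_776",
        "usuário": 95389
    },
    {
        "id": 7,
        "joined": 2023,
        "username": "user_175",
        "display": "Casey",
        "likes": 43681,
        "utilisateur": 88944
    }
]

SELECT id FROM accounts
[1, 2, 3, 4, 5, 6, 7]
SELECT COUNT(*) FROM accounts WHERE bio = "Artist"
3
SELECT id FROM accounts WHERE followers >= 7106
[1, 2]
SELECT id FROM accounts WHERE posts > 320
[4, 6]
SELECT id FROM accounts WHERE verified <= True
[1, 2, 3, 4, 5]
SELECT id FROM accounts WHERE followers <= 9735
[1, 2, 3, 5]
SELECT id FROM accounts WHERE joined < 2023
[1, 4]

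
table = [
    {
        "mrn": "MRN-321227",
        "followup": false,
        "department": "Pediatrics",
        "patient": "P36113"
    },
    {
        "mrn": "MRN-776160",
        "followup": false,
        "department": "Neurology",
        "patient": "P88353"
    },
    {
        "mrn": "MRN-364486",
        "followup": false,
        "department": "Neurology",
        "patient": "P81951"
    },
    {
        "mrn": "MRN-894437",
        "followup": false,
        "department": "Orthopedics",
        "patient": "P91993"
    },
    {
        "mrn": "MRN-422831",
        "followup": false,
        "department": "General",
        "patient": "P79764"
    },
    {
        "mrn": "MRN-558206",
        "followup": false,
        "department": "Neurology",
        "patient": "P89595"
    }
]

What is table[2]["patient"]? "P81951"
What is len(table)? 6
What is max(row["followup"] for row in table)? False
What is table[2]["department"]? "Neurology"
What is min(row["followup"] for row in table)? False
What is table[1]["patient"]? "P88353"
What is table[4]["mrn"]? "MRN-422831"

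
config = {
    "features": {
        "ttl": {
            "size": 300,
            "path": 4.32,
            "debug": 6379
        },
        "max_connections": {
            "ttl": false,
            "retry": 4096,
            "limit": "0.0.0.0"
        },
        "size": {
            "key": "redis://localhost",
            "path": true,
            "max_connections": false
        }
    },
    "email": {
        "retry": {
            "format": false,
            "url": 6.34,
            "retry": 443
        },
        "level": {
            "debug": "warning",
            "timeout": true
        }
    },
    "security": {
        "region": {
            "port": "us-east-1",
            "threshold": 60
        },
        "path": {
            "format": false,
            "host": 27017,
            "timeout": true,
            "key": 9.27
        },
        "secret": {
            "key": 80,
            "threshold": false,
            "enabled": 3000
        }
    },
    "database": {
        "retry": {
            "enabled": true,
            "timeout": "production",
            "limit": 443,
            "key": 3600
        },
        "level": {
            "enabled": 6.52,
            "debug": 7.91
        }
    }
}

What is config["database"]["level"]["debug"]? 7.91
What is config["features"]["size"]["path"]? True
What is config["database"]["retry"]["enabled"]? True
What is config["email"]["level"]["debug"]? "warning"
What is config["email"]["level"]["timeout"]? True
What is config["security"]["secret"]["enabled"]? 3000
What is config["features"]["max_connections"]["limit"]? "0.0.0.0"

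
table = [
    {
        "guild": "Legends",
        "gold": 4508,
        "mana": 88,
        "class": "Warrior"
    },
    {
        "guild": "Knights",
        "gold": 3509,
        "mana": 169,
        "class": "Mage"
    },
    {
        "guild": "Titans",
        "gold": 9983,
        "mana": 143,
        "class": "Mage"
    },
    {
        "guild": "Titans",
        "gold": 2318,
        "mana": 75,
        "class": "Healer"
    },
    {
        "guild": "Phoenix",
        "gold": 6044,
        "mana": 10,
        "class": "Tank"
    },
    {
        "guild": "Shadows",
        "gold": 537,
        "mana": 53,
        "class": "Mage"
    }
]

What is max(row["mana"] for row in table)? 169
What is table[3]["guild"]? "Titans"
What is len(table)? 6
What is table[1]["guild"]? "Knights"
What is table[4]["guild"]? "Phoenix"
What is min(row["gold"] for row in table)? 537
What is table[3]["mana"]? 75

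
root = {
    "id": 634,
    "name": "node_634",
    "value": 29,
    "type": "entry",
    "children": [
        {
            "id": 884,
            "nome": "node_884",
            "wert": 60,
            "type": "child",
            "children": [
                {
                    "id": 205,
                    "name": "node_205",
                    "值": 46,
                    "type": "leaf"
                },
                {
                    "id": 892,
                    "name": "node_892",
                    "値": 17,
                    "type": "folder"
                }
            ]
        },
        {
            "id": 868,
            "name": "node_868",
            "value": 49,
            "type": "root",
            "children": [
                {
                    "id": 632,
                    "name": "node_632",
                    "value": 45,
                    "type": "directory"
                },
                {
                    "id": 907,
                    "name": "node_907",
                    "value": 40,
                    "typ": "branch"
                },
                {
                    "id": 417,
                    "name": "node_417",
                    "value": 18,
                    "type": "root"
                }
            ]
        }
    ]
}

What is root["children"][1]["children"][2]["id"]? 417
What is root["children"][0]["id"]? 884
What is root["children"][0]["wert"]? 60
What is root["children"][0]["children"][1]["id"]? 892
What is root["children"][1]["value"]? 49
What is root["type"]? "entry"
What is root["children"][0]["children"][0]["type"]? "leaf"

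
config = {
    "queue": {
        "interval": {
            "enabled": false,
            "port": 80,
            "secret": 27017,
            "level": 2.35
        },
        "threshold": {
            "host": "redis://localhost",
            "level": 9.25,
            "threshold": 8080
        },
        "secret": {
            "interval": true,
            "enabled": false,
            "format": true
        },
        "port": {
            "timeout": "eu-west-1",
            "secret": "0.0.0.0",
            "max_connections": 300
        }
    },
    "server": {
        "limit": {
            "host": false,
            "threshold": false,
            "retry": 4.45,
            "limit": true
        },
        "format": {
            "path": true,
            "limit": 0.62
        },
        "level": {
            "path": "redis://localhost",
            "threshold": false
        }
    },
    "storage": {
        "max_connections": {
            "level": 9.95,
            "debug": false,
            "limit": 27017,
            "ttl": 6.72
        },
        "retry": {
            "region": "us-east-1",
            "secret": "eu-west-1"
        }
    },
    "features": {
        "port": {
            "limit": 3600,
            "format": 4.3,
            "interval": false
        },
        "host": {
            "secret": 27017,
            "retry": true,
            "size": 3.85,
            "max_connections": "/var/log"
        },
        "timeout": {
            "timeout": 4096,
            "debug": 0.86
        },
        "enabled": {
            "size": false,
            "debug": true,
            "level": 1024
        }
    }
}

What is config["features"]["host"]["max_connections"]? "/var/log"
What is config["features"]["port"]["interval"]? False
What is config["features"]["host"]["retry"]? True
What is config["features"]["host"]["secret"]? 27017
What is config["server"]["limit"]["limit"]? True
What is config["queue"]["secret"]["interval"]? True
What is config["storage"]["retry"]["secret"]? "eu-west-1"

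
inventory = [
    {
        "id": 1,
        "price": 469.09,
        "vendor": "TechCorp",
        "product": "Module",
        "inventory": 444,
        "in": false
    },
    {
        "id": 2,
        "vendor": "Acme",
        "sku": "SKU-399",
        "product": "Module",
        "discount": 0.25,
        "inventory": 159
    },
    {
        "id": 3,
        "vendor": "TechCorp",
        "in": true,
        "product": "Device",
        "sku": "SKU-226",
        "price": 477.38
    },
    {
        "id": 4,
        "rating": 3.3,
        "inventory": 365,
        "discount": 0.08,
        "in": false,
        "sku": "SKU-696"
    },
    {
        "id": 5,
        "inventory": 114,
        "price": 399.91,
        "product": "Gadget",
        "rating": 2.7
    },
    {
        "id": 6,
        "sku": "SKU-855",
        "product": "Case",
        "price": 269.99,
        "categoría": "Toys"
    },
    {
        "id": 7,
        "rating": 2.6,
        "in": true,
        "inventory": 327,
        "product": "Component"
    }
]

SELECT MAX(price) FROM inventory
477.38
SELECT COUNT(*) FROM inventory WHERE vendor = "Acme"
1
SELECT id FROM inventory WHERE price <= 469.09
[1, 5, 6]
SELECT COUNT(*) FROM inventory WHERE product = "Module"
2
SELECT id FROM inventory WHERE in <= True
[1, 3, 4, 7]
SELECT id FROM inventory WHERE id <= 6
[1, 2, 3, 4, 5, 6]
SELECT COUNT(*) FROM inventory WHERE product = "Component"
1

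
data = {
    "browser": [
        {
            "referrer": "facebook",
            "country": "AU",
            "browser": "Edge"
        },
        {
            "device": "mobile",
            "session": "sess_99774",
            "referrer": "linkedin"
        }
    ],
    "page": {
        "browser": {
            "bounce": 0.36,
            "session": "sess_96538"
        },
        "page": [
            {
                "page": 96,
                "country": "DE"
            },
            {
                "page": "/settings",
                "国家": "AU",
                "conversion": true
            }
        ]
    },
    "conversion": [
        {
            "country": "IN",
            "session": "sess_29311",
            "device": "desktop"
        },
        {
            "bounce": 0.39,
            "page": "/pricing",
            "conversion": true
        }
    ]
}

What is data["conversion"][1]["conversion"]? True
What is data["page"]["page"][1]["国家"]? "AU"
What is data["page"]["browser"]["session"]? "sess_96538"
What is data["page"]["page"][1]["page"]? "/settings"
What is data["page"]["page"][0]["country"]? "DE"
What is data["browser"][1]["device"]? "mobile"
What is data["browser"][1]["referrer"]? "linkedin"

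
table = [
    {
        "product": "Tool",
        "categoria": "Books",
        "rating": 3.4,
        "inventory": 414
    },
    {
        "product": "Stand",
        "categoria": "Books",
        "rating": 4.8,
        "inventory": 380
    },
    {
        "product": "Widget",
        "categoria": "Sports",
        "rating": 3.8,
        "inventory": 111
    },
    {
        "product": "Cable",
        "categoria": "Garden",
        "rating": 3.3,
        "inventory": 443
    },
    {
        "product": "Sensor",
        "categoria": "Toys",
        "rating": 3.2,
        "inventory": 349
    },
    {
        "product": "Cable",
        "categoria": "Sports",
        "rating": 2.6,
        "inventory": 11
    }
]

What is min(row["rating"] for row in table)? 2.6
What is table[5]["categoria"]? "Sports"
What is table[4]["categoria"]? "Toys"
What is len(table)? 6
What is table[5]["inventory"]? 11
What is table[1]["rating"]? 4.8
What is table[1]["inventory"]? 380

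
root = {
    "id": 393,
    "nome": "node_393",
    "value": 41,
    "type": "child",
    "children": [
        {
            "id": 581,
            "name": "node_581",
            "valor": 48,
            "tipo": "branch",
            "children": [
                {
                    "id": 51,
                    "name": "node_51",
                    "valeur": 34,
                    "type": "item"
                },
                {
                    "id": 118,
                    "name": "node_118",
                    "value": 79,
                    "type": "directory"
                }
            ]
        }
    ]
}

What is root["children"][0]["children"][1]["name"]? "node_118"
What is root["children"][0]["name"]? "node_581"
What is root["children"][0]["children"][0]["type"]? "item"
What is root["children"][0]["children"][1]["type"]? "directory"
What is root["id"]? 393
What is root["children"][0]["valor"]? 48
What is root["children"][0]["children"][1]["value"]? 79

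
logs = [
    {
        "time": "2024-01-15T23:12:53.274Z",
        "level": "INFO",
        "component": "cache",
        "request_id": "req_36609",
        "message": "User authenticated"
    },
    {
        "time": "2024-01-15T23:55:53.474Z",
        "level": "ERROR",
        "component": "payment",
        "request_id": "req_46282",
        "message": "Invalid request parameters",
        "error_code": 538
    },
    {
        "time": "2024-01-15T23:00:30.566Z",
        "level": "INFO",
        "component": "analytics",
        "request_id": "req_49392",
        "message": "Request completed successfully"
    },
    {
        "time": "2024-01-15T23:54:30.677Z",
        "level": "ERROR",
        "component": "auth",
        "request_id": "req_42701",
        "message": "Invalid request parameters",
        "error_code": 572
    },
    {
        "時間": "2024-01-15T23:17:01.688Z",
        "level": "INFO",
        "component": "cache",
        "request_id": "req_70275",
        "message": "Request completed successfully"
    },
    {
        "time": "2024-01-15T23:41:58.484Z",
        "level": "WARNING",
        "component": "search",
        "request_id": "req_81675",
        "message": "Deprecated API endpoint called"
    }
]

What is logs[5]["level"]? "WARNING"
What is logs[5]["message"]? "Deprecated API endpoint called"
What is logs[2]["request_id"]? "req_49392"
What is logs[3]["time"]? "2024-01-15T23:54:30.677Z"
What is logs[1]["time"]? "2024-01-15T23:55:53.474Z"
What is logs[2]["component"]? "analytics"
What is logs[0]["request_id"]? "req_36609"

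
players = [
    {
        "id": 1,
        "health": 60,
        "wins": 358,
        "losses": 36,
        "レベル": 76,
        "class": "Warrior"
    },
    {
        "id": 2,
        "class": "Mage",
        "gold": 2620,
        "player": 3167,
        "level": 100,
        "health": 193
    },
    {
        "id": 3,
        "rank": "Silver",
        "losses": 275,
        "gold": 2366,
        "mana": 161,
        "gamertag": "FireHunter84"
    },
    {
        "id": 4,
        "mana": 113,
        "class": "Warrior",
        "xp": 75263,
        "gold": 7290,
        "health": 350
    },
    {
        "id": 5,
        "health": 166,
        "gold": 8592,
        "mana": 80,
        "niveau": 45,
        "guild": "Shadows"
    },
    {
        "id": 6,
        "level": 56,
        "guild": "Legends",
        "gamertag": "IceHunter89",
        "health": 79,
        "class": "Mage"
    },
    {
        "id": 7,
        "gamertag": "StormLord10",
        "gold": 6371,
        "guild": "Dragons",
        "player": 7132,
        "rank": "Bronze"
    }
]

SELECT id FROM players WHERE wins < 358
[]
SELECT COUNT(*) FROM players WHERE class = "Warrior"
2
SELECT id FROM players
[1, 2, 3, 4, 5, 6, 7]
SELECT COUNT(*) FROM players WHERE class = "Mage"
2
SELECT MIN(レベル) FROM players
76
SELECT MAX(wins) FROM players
358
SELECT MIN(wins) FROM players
358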